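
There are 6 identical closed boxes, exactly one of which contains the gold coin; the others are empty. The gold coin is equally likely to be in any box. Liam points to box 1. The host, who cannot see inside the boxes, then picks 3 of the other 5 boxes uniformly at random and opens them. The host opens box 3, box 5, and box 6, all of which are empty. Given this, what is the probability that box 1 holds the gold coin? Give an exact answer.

1/3

Because the host chose which boxes to open without knowing where the gold coin is, the choice is independent of the prize location. Learning that none of the 3 opened boxes holds the gold coin simply rules out those 3 locations and leaves the remaining 3 boxes still equally likely by symmetry.
So P(the gold coin in box 1) = 1/3.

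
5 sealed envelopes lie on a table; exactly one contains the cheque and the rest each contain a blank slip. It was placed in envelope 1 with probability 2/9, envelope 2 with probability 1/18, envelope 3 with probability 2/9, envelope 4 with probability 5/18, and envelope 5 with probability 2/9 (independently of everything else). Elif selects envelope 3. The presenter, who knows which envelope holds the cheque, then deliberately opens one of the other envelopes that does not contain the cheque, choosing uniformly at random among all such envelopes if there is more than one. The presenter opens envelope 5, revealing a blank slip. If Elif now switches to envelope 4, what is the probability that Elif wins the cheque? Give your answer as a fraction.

5/13

Apply Bayes' rule, conditioning on where the cheque actually is.
If it is in envelope 1 (prior 2/9): the presenter has 3 equally likely choices, so probability 1/3; weight (2/9)·(1/3) = 2/27.
If it is in envelope 2 (prior 1/18): the presenter has 3 equally likely choices, so probability 1/3; weight (1/18)·(1/3) = 1/54.
If it is in envelope 3 (prior 2/9): the presenter has 4 equally likely choices, so probability 1/4; weight (2/9)·(1/4) = 1/18.
If it is in envelope 4 (prior 5/18): the presenter has 3 equally likely choices, so probability 1/3; weight (5/18)·(1/3) = 5/54.
If it is in envelope 5 (prior 2/9): the presenter opened envelope 5, so this case is ruled out; weight (2/9)·0 = 0.
The weights sum to 13/54.
So P(the cheque in envelope 4 | the presenter opened envelope 5) = (5/54) / (13/54) = 5/13.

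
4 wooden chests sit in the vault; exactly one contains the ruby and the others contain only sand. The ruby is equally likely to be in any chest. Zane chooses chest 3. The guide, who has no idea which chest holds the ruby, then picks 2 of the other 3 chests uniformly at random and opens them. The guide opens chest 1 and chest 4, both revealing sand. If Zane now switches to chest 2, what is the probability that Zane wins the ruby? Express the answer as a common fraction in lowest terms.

1/2

Because the guide chose which chests to open without knowing where the ruby is, the choice is independent of the prize location. Learning that none of the 2 opened chests holds the ruby simply rules out those 2 locations and leaves the remaining 2 chests still equally likely by symmetry.
So P(the ruby in chest 2) = 1/2.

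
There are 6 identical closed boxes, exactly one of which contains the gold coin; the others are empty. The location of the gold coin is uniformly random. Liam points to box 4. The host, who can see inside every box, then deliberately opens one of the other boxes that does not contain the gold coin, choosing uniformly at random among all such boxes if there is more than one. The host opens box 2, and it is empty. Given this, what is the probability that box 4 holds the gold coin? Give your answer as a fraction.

1/6

Apply Bayes' rule, conditioning on where the gold coin actually is.
If it is in any of boxes 1, 3, 5, and 6 (prior 1/6 each): the host has 4 equally likely choices, so probability 1/4; weight (1/6)·(1/4) = 1/24 each.
If it is in box 2 (prior 1/6): the host opened box 2, so this case is ruled out; weight (1/6)·0 = 0.
If it is in box 4 (prior 1/6): the host has 5 equally likely choices, so probability 1/5; weight (1/6)·(1/5) = 1/30.
The weights sum to 1/5.
So P(the gold coin in box 4 | the host opened box 2) = (1/30) / (1/5) = 1/6.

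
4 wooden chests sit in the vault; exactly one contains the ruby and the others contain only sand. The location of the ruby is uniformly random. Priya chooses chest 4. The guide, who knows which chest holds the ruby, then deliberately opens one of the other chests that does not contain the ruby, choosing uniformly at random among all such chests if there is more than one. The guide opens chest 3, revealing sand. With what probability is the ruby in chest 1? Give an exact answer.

3/8

Condition on the true location of the ruby.
If it is in either of chests 1 and 2 (prior 1/4 each): the guide has 2 equally likely choices, so probability 1/2; weight (1/4)·(1/2) = 1/8 each.
If it is in chest 3 (prior 1/4): the guide opened chest 3, so this case is ruled out; weight (1/4)·0 = 0.
If it is in chest 4 (prior 1/4): the guide has 3 equally likely choices, so probability 1/3; weight (1/4)·(1/3) = 1/12.
The weights sum to 1/3.
So P(the ruby in chest 1 | the guide opened chest 3) = (1/8) / (1/3) = 3/8.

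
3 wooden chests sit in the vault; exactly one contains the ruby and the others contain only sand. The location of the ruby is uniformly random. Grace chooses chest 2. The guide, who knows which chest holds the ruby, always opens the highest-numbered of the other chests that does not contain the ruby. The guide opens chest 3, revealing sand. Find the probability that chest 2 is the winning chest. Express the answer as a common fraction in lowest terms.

1/2

Apply Bayes' rule, conditioning on where the ruby actually is.
If it is in either of chests 1 and 2 (prior 1/3 each): chest 3 is the highest-numbered option available, probability 1; weight (1/3)·1 = 1/3 each.
If it is in chest 3 (prior 1/3): the guide opened chest 3, so this case is ruled out; weight (1/3)·0 = 0.
The weights sum to 2/3.
So P(the ruby in chest 2 | the guide opened chest 3) = (1/3) / (2/3) = 1/2.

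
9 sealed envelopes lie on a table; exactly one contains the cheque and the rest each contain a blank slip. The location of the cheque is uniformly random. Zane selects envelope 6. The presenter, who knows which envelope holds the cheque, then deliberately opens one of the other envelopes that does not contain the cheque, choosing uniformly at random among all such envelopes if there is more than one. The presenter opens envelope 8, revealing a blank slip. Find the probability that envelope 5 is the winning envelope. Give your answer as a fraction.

8/63

Condition on the true location of the cheque.
If it is in any of envelopes 1, 2, 3, 4, 5, 7, and 9 (prior 1/9 each): the presenter has 7 equally likely choices, so probability 1/7; weight (1/9)·(1/7) = 1/63 each.
If it is in envelope 6 (prior 1/9): the presenter has 8 equally likely choices, so probability 1/8; weight (1/9)·(1/8) = 1/72.
If it is in envelope 8 (prior 1/9): the presenter opened envelope 8, so this case is ruled out; weight (1/9)·0 = 0.
The weights sum to 1/8.
So P(the cheque in envelope 5 | the presenter opened envelope 8) = (1/63) / (1/8) = 8/63.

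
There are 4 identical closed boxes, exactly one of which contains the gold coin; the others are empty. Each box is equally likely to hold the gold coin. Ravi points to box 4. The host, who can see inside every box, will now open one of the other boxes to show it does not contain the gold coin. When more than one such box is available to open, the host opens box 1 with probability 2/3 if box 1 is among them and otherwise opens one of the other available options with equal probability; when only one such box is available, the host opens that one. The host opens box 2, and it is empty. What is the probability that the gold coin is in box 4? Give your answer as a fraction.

1/6

Apply Bayes' rule, conditioning on where the gold coin actually is.
If it is in box 1 (prior 1/4): box 1 holds the prize so is unavailable; the host chooses uniformly among the 2 others, probability 1/2; weight (1/4)·(1/2) = 1/8.
If it is in box 2 (prior 1/4): the host opened box 2, so this case is ruled out; weight (1/4)·0 = 0.
If it is in box 3 (prior 1/4): box 1 is available but not opened, probability 1/3; weight (1/4)·(1/3) = 1/12.
If it is in box 4 (prior 1/4): box 1 is available but not opened; box 2 gets probability (1 − 2/3)/2 = 1/6; weight (1/4)·(1/6) = 1/24.
The weights sum to 1/4.
So P(the gold coin in box 4 | the host opened box 2) = (1/24) / (1/4) = 1/6.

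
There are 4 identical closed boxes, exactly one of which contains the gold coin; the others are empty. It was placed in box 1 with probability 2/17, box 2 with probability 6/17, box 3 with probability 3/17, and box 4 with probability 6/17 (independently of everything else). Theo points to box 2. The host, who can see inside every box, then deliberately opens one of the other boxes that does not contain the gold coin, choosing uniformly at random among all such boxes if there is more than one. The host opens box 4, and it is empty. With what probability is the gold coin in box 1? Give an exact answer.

2/9

Condition on the true location of the gold coin.
If it is in box 1 (prior 2/17): the host has 2 equally likely choices, so probability 1/2; weight (2/17)·(1/2) = 1/17.
If it is in box 2 (prior 6/17): the host has 3 equally likely choices, so probability 1/3; weight (6/17)·(1/3) = 2/17.
If it is in box 3 (prior 3/17): the host has 2 equally likely choices, so probability 1/2; weight (3/17)·(1/2) = 3/34.
If it is in box 4 (prior 6/17): the host opened box 4, so this case is ruled out; weight (6/17)·0 = 0.
The weights sum to 9/34.
So P(the gold coin in box 1 | the host opened box 4) = (1/17) / (9/34) = 2/9.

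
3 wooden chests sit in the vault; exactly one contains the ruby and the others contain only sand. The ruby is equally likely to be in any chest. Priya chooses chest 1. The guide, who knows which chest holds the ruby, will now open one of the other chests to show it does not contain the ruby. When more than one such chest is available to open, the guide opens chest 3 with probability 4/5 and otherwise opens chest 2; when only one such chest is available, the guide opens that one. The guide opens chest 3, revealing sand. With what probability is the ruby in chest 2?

Condition on the true location of the ruby.
If it is in chest 1 (prior 1/3): chest 3 is available, opened with probability 4/5; weight (1/3)·(4/5) = 4/15.
If it is in chest 2 (prior 1/3): only chest 3 is available, probability 1; weight (1/3)·1 = 1/3.
If it is in chest 3 (prior 1/3): the guide opened chest 3, so this case is ruled out; weight (1/3)·0 = 0.
The weights sum to 3/5.
So P(the ruby in chest 2 | the guide opened chest 3) = (1/3) / (3/5) = 5/9.

5/9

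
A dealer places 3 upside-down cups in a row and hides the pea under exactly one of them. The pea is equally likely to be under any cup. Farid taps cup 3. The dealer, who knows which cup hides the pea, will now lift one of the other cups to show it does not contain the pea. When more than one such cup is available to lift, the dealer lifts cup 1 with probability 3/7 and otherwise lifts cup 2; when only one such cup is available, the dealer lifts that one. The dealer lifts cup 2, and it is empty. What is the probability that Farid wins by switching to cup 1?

7/11

Condition on the true location of the pea.
If it is under cup 1 (prior 1/3): only cup 2 is available, probability 1; weight (1/3)·1 = 1/3.
If it is under cup 2 (prior 1/3): the dealer opened cup 2, so this case is ruled out; weight (1/3)·0 = 0.
If it is under cup 3 (prior 1/3): cup 1 is available but not opened, probability 4/7; weight (1/3)·(4/7) = 4/21.
The weights sum to 11/21.
So P(the pea under cup 1 | the dealer opened cup 2) = (1/3) / (11/21) = 7/11.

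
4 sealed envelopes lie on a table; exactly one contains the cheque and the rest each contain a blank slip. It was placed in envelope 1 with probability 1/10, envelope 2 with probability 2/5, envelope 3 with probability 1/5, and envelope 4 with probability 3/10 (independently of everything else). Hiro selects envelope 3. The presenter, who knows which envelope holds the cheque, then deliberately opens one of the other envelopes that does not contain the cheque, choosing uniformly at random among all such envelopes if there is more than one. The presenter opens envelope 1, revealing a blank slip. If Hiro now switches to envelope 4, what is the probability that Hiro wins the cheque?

9/25

Apply Bayes' rule, conditioning on where the cheque actually is.
If it is in envelope 1 (prior 1/10): the presenter opened envelope 1, so this case is ruled out; weight (1/10)·0 = 0.
If it is in envelope 2 (prior 2/5): the presenter has 2 equally likely choices, so probability 1/2; weight (2/5)·(1/2) = 1/5.
If it is in envelope 3 (prior 1/5): the presenter has 3 equally likely choices, so probability 1/3; weight (1/5)·(1/3) = 1/15.
If it is in envelope 4 (prior 3/10): the presenter has 2 equally likely choices, so probability 1/2; weight (3/10)·(1/2) = 3/20.
The weights sum to 5/12.
So P(the cheque in envelope 4 | the presenter opened envelope 1) = (3/20) / (5/12) = 9/25.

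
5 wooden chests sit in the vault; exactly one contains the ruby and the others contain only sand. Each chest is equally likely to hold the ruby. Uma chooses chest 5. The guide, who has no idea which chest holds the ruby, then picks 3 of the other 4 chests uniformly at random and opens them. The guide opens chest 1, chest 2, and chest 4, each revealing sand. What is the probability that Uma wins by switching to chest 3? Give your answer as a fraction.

1/2

Because the guide chose which chests to open without knowing where the ruby is, the choice is independent of the prize location. Learning that none of the 3 opened chests holds the ruby simply rules out those 3 locations and leaves the remaining 2 chests still equally likely by symmetry.
So P(the ruby in chest 3) = 1/2.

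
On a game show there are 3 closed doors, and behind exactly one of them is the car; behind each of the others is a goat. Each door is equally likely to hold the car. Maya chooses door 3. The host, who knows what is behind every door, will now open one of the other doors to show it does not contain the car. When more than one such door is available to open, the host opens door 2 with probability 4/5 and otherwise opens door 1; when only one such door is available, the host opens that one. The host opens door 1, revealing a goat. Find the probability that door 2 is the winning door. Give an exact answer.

5/6

Condition on the true location of the car.
If it is behind door 1 (prior 1/3): the host opened door 1, so this case is ruled out; weight (1/3)·0 = 0.
If it is behind door 2 (prior 1/3): only door 1 is available, probability 1; weight (1/3)·1 = 1/3.
If it is behind door 3 (prior 1/3): door 2 is available but not opened, probability 1/5; weight (1/3)·(1/5) = 1/15.
The weights sum to 2/5.
So P(the car behind door 2 | the host opened door 1) = (1/3) / (2/5) = 5/6.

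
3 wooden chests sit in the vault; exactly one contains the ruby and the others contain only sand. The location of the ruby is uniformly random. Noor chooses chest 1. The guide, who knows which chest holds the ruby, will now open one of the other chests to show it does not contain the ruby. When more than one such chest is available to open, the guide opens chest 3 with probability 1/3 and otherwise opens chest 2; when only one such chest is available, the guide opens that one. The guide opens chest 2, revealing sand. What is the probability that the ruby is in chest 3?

Condition on the true location of the ruby.
If it is in chest 1 (prior 1/3): chest 3 is available but not opened, probability 2/3; weight (1/3)·(2/3) = 2/9.
If it is in chest 2 (prior 1/3): the guide opened chest 2, so this case is ruled out; weight (1/3)·0 = 0.
If it is in chest 3 (prior 1/3): only chest 2 is available, probability 1; weight (1/3)·1 = 1/3.
The weights sum to 5/9.
So P(the ruby in chest 3 | the guide opened chest 2) = (1/3) / (5/9) = 3/5.

3/5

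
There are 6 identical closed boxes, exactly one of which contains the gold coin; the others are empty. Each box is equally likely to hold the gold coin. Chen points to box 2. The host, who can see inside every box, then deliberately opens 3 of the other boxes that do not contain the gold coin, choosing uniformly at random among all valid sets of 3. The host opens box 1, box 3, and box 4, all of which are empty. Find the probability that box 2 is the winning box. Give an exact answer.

1/6

Condition on the true location of the gold coin.
If it is in any of boxes 1, 3, and 4 (prior 1/6 each): that box was opened and seen not to hold the prize — ruled out; weight (1/6)·0 = 0 each.
If it is in box 2 (prior 1/6): the host has 10 equally likely choices, so probability 1/10; weight (1/6)·(1/10) = 1/60.
If it is in either of boxes 5 and 6 (prior 1/6 each): the host has 4 equally likely choices, so probability 1/4; weight (1/6)·(1/4) = 1/24 each.
The weights sum to 1/10.
So P(the gold coin in box 2 | the host opened box 1, box 3, and box 4) = (1/60) / (1/10) = 1/6.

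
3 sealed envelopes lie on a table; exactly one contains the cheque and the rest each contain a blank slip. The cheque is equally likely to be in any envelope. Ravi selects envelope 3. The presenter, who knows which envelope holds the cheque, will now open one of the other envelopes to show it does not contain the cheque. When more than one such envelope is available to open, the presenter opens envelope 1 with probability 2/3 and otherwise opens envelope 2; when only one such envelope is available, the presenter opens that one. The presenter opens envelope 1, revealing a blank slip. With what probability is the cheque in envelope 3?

Condition on the true location of the cheque.
If it is in envelope 1 (prior 1/3): the presenter opened envelope 1, so this case is ruled out; weight (1/3)·0 = 0.
If it is in envelope 2 (prior 1/3): only envelope 1 is available, probability 1; weight (1/3)·1 = 1/3.
If it is in envelope 3 (prior 1/3): envelope 1 is available, opened with probability 2/3; weight (1/3)·(2/3) = 2/9.
The weights sum to 5/9.
So P(the cheque in envelope 3 | the presenter opened envelope 1) = (2/9) / (5/9) = 2/5.

2/5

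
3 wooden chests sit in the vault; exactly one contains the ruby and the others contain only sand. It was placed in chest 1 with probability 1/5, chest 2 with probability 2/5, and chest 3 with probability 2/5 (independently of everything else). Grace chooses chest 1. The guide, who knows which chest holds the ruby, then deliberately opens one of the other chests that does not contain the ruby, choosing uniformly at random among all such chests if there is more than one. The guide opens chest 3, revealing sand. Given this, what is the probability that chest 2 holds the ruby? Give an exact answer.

Apply Bayes' rule, conditioning on where the ruby actually is.
If it is in chest 1 (prior 1/5): the guide has 2 equally likely choices, so probability 1/2; weight (1/5)·(1/2) = 1/10.
If it is in chest 2 (prior 2/5): the guide has no choice, probability 1; weight (2/5)·1 = 2/5.
If it is in chest 3 (prior 2/5): the guide opened chest 3, so this case is ruled out; weight (2/5)·0 = 0.
The weights sum to 1/2.
So P(the ruby in chest 2 | the guide opened chest 3) = (2/5) / (1/2) = 4/5.

4/5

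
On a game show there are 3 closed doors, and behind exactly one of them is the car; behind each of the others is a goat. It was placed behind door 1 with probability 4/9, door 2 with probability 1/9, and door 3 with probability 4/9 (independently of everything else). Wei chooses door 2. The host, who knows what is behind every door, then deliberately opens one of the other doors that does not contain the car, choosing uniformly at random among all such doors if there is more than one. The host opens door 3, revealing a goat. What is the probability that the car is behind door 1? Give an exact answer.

Apply Bayes' rule, conditioning on where the car actually is.
If it is behind door 1 (prior 4/9): the host has no choice, probability 1; weight (4/9)·1 = 4/9.
If it is behind door 2 (prior 1/9): the host has 2 equally likely choices, so probability 1/2; weight (1/9)·(1/2) = 1/18.
If it is behind door 3 (prior 4/9): the host opened door 3, so this case is ruled out; weight (4/9)·0 = 0.
The weights sum to 1/2.
So P(the car behind door 1 | the host opened door 3) = (4/9) / (1/2) = 8/9.

8/9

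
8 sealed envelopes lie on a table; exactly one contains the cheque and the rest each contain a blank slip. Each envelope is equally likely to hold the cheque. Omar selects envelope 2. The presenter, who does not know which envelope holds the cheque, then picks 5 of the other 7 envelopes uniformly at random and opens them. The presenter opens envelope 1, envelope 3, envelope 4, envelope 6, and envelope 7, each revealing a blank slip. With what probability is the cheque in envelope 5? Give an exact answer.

1/3

Because the presenter chose which envelopes to open without knowing where the cheque is, the choice is independent of the prize location. Learning that none of the 5 opened envelopes holds the cheque simply rules out those 5 locations and leaves the remaining 3 envelopes still equally likely by symmetry.
So P(the cheque in envelope 5) = 1/3.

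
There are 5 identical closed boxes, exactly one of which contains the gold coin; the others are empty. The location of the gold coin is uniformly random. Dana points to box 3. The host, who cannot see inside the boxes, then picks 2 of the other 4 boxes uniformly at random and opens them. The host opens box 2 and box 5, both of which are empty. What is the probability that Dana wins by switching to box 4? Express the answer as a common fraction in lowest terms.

Because the host chose which boxes to open without knowing where the gold coin is, the choice is independent of the prize location. Learning that none of the 2 opened boxes holds the gold coin simply rules out those 2 locations and leaves the remaining 3 boxes still equally likely by symmetry.
So P(the gold coin in box 4) = 1/3.

1/3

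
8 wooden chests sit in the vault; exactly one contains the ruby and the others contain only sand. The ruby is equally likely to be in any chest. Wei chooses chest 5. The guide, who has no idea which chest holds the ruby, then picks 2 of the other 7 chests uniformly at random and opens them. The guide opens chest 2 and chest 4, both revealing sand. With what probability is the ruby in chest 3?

1/6

Condition on the true location of the ruby.
If it is in any of chests 1, 3, 5, 6, 7, and 8 (prior 1/8 each): the guide picks exactly this set with probability 1/21 regardless, and none is the prize; weight (1/8)·(1/21) = 1/168 each.
If it is in either of chests 2 and 4 (prior 1/8 each): that chest was opened and seen not to hold the prize — ruled out; weight (1/8)·0 = 0 each.
The weights sum to 1/28.
So P(the ruby in chest 3 | the guide opened chest 2 and chest 4) = (1/168) / (1/28) = 1/6.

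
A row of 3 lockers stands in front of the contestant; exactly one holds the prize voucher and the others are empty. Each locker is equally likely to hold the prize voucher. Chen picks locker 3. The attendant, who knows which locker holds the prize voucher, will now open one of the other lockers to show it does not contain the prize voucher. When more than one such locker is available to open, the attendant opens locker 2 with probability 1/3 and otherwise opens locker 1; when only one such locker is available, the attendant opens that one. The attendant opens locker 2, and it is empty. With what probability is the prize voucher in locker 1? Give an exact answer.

3/4

Consider each possible location of the prize voucher in turn.
If it is in locker 1 (prior 1/3): only locker 2 is available, probability 1; weight (1/3)·1 = 1/3.
If it is in locker 2 (prior 1/3): the attendant opened locker 2, so this case is ruled out; weight (1/3)·0 = 0.
If it is in locker 3 (prior 1/3): locker 2 is available, opened with probability 1/3; weight (1/3)·(1/3) = 1/9.
The weights sum to 4/9.
So P(the prize voucher in locker 1 | the attendant opened locker 2) = (1/3) / (4/9) = 3/4.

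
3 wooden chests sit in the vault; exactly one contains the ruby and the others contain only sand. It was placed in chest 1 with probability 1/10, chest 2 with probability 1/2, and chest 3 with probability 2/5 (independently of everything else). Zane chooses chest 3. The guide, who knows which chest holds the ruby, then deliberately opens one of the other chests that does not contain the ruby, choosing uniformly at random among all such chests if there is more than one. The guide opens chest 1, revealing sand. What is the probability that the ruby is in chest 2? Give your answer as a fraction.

5/7

Consider each possible location of the ruby in turn.
If it is in chest 1 (prior 1/10): the guide opened chest 1, so this case is ruled out; weight (1/10)·0 = 0.
If it is in chest 2 (prior 1/2): the guide has no choice, probability 1; weight (1/2)·1 = 1/2.
If it is in chest 3 (prior 2/5): the guide has 2 equally likely choices, so probability 1/2; weight (2/5)·(1/2) = 1/5.
The weights sum to 7/10.
So P(the ruby in chest 2 | the guide opened chest 1) = (1/2) / (7/10) = 5/7.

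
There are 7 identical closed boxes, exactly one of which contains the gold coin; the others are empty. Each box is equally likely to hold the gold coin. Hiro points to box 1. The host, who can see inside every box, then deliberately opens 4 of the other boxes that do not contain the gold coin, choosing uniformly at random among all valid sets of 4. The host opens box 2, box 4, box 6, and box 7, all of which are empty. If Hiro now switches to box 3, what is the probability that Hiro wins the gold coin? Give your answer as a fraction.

3/7

Condition on the true location of the gold coin.
If it is in box 1 (prior 1/7): the host has 15 equally likely choices, so probability 1/15; weight (1/7)·(1/15) = 1/105.
If it is in any of boxes 2, 4, 6, and 7 (prior 1/7 each): that box was opened and seen not to hold the prize — ruled out; weight (1/7)·0 = 0 each.
If it is in either of boxes 3 and 5 (prior 1/7 each): the host has 5 equally likely choices, so probability 1/5; weight (1/7)·(1/5) = 1/35 each.
The weights sum to 1/15.
So P(the gold coin in box 3 | the host opened box 2, box 4, box 6, and box 7) = (1/35) / (1/15) = 3/7.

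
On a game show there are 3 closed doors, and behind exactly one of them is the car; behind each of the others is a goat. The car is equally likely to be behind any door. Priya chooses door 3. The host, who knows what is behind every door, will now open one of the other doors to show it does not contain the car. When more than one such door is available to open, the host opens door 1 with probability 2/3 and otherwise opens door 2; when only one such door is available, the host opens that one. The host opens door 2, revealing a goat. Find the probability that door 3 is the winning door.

1/4

Condition on the true location of the car.
If it is behind door 1 (prior 1/3): only door 2 is available, probability 1; weight (1/3)·1 = 1/3.
If it is behind door 2 (prior 1/3): the host opened door 2, so this case is ruled out; weight (1/3)·0 = 0.
If it is behind door 3 (prior 1/3): door 1 is available but not opened, probability 1/3; weight (1/3)·(1/3) = 1/9.
The weights sum to 4/9.
So P(the car behind door 3 | the host opened door 2) = (1/9) / (4/9) = 1/4.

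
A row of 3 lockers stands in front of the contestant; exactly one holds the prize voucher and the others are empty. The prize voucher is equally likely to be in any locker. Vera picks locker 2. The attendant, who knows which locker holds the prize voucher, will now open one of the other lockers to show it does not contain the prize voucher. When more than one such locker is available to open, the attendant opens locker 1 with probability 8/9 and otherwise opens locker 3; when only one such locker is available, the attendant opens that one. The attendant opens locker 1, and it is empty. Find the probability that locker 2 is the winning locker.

Condition on the true location of the prize voucher.
If it is in locker 1 (prior 1/3): the attendant opened locker 1, so this case is ruled out; weight (1/3)·0 = 0.
If it is in locker 2 (prior 1/3): locker 1 is available, opened with probability 8/9; weight (1/3)·(8/9) = 8/27.
If it is in locker 3 (prior 1/3): only locker 1 is available, probability 1; weight (1/3)·1 = 1/3.
The weights sum to 17/27.
So P(the prize voucher in locker 2 | the attendant opened locker 1) = (8/27) / (17/27) = 8/17.

8/17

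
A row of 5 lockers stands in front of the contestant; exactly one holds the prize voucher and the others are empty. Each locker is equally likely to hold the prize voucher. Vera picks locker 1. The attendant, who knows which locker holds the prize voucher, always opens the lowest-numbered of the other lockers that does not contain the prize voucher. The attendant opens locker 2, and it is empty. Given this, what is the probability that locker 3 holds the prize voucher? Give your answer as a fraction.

1/4

Apply Bayes' rule, conditioning on where the prize voucher actually is.
If it is in any of lockers 1, 3, 4, and 5 (prior 1/5 each): locker 2 is the lowest-numbered option available, probability 1; weight (1/5)·1 = 1/5 each.
If it is in locker 2 (prior 1/5): the attendant opened locker 2, so this case is ruled out; weight (1/5)·0 = 0.
The weights sum to 4/5.
So P(the prize voucher in locker 3 | the attendant opened locker 2) = (1/5) / (4/5) = 1/4.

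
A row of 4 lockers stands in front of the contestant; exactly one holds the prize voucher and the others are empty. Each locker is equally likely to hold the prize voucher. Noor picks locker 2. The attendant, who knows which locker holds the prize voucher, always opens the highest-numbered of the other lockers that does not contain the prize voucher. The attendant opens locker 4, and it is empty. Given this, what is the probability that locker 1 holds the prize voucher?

Condition on the true location of the prize voucher.
If it is in any of lockers 1, 2, and 3 (prior 1/4 each): locker 4 is the highest-numbered option available, probability 1; weight (1/4)·1 = 1/4 each.
If it is in locker 4 (prior 1/4): the attendant opened locker 4, so this case is ruled out; weight (1/4)·0 = 0.
The weights sum to 3/4.
So P(the prize voucher in locker 1 | the attendant opened locker 4) = (1/4) / (3/4) = 1/3.

1/3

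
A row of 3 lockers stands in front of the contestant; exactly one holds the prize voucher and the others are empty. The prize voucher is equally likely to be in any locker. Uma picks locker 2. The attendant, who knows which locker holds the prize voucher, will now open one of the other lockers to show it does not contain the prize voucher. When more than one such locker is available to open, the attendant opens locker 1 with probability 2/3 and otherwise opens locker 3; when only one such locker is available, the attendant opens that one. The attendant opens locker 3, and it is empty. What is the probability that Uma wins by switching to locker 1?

Condition on the true location of the prize voucher.
If it is in locker 1 (prior 1/3): only locker 3 is available, probability 1; weight (1/3)·1 = 1/3.
If it is in locker 2 (prior 1/3): locker 1 is available but not opened, probability 1/3; weight (1/3)·(1/3) = 1/9.
If it is in locker 3 (prior 1/3): the attendant opened locker 3, so this case is ruled out; weight (1/3)·0 = 0.
The weights sum to 4/9.
So P(the prize voucher in locker 1 | the attendant opened locker 3) = (1/3) / (4/9) = 3/4.

3/4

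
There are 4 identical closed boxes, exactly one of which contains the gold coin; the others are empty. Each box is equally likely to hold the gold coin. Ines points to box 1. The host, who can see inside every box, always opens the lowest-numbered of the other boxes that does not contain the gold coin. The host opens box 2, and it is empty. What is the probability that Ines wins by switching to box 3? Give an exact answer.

1/3

Consider each possible location of the gold coin in turn.
If it is in any of boxes 1, 3, and 4 (prior 1/4 each): box 2 is the lowest-numbered option available, probability 1; weight (1/4)·1 = 1/4 each.
If it is in box 2 (prior 1/4): the host opened box 2, so this case is ruled out; weight (1/4)·0 = 0.
The weights sum to 3/4.
So P(the gold coin in box 3 | the host opened box 2) = (1/4) / (3/4) = 1/3.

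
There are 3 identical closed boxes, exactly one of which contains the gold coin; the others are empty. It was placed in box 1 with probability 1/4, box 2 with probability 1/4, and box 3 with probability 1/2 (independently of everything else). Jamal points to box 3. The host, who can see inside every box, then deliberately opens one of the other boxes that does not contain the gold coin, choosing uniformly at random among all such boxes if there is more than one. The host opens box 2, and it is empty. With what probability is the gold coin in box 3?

Apply Bayes' rule, conditioning on where the gold coin actually is.
If it is in box 1 (prior 1/4): the host has no choice, probability 1; weight (1/4)·1 = 1/4.
If it is in box 2 (prior 1/4): the host opened box 2, so this case is ruled out; weight (1/4)·0 = 0.
If it is in box 3 (prior 1/2): the host has 2 equally likely choices, so probability 1/2; weight (1/2)·(1/2) = 1/4.
The weights sum to 1/2.
So P(the gold coin in box 3 | the host opened box 2) = (1/4) / (1/2) = 1/2.

1/2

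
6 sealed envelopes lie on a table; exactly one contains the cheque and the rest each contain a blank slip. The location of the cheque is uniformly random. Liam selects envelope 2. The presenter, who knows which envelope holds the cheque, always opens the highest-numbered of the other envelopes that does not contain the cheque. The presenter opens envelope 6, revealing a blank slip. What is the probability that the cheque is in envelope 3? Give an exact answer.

Apply Bayes' rule, conditioning on where the cheque actually is.
If it is in any of envelopes 1, 2, 3, 4, and 5 (prior 1/6 each): envelope 6 is the highest-numbered option available, probability 1; weight (1/6)·1 = 1/6 each.
If it is in envelope 6 (prior 1/6): the presenter opened envelope 6, so this case is ruled out; weight (1/6)·0 = 0.
The weights sum to 5/6.
So P(the cheque in envelope 3 | the presenter opened envelope 6) = (1/6) / (5/6) = 1/5.

1/5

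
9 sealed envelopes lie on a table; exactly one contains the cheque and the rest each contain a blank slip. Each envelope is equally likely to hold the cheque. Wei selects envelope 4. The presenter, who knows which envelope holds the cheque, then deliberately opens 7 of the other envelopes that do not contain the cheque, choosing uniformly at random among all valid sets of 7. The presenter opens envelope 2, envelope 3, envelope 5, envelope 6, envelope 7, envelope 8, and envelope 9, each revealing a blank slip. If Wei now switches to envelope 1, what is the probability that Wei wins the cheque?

Apply Bayes' rule, conditioning on where the cheque actually is.
If it is in envelope 1 (prior 1/9): the presenter has no choice, probability 1; weight (1/9)·1 = 1/9.
If it is in any of envelopes 2, 3, 5, 6, 7, 8, and 9 (prior 1/9 each): that envelope was opened and seen not to hold the prize — ruled out; weight (1/9)·0 = 0 each.
If it is in envelope 4 (prior 1/9): the presenter has 8 equally likely choices, so probability 1/8; weight (1/9)·(1/8) = 1/72.
The weights sum to 1/8.
So P(the cheque in envelope 1 | the presenter opened envelope 2, envelope 3, envelope 5, envelope 6, envelope 7, envelope 8, and envelope 9) = (1/9) / (1/8) = 8/9.

8/9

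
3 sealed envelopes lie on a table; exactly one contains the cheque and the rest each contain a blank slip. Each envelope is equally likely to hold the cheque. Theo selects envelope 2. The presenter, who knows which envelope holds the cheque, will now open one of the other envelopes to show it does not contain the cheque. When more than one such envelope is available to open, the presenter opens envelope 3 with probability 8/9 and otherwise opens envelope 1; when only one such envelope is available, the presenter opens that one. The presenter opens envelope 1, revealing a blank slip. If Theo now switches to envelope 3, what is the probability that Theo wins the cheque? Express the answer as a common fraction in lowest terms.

9/10

Condition on the true location of the cheque.
If it is in envelope 1 (prior 1/3): the presenter opened envelope 1, so this case is ruled out; weight (1/3)·0 = 0.
If it is in envelope 2 (prior 1/3): envelope 3 is available but not opened, probability 1/9; weight (1/3)·(1/9) = 1/27.
If it is in envelope 3 (prior 1/3): only envelope 1 is available, probability 1; weight (1/3)·1 = 1/3.
The weights sum to 10/27.
So P(the cheque in envelope 3 | the presenter opened envelope 1) = (1/3) / (10/27) = 9/10.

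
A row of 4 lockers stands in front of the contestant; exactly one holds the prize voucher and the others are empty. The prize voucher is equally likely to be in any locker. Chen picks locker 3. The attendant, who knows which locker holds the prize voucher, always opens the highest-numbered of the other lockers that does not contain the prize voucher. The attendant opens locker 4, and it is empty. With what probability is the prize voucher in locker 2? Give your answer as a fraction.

1/3

Condition on the true location of the prize voucher.
If it is in any of lockers 1, 2, and 3 (prior 1/4 each): locker 4 is the highest-numbered option available, probability 1; weight (1/4)·1 = 1/4 each.
If it is in locker 4 (prior 1/4): the attendant opened locker 4, so this case is ruled out; weight (1/4)·0 = 0.
The weights sum to 3/4.
So P(the prize voucher in locker 2 | the attendant opened locker 4) = (1/4) / (3/4) = 1/3.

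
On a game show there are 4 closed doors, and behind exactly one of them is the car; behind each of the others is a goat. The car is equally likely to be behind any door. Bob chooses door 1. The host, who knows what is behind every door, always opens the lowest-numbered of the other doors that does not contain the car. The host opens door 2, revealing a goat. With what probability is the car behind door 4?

Condition on the true location of the car.
If it is behind any of doors 1, 3, and 4 (prior 1/4 each): door 2 is the lowest-numbered option available, probability 1; weight (1/4)·1 = 1/4 each.
If it is behind door 2 (prior 1/4): the host opened door 2, so this case is ruled out; weight (1/4)·0 = 0.
The weights sum to 3/4.
So P(the car behind door 4 | the host opened door 2) = (1/4) / (3/4) = 1/3.

1/3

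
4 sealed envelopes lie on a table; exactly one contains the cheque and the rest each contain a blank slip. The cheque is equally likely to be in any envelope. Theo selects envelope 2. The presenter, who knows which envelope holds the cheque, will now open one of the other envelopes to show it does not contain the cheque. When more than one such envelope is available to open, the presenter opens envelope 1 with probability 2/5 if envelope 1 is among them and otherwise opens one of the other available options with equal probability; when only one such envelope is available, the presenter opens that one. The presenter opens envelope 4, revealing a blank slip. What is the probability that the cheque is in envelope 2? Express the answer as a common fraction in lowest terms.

3/14

Condition on the true location of the cheque.
If it is in envelope 1 (prior 1/4): envelope 1 holds the prize so is unavailable; the presenter chooses uniformly among the 2 others, probability 1/2; weight (1/4)·(1/2) = 1/8.
If it is in envelope 2 (prior 1/4): envelope 1 is available but not opened; envelope 4 gets probability (1 − 2/5)/2 = 3/10; weight (1/4)·(3/10) = 3/40.
If it is in envelope 3 (prior 1/4): envelope 1 is available but not opened, probability 3/5; weight (1/4)·(3/5) = 3/20.
If it is in envelope 4 (prior 1/4): the presenter opened envelope 4, so this case is ruled out; weight (1/4)·0 = 0.
The weights sum to 7/20.
So P(the cheque in envelope 2 | the presenter opened envelope 4) = (3/40) / (7/20) = 3/14.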